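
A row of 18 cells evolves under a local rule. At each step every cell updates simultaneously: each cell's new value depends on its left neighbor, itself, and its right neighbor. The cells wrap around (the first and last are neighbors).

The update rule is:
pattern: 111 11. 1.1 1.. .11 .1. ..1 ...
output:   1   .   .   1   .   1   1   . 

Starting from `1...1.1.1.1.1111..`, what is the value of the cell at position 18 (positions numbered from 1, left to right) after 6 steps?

1

11.11.1.1.1..11.11
1.....1.1.111....1
.1...11.1..1.1..1.
111.1...1111.11111
11..11.1.11...1111
1.11...1...1.1.111
position 18 holds 1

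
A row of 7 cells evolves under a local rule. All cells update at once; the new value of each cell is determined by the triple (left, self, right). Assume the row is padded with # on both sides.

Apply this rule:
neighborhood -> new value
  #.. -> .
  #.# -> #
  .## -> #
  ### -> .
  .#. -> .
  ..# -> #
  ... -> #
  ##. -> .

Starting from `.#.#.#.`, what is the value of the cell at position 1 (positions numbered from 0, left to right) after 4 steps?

#

#.#.#.#
.#.#.##
#.#.##.
.#.##.#
position 1 holds #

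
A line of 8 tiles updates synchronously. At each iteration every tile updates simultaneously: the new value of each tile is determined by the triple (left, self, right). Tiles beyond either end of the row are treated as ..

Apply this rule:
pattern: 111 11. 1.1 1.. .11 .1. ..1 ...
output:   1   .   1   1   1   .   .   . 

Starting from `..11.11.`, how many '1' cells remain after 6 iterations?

1

..1.11.1
...11.1.
...1.1.1
....1.1.
.....1.1
......1.
count of 1: 1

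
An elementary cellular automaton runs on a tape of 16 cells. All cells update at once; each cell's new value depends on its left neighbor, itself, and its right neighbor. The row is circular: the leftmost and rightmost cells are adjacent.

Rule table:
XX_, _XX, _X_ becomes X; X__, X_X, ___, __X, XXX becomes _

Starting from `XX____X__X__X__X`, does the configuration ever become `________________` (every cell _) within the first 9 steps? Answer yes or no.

no

_X____X__X__X__X
_X____X__X__X__X  (fixed point — unchanged through step 9)
step 9 is _X____X__X__X__X, still not uniform _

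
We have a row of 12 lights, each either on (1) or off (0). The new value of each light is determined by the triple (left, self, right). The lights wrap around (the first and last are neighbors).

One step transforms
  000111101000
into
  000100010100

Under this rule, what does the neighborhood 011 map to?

At position 3 the neighborhood is 011; the next row has 1 there.

1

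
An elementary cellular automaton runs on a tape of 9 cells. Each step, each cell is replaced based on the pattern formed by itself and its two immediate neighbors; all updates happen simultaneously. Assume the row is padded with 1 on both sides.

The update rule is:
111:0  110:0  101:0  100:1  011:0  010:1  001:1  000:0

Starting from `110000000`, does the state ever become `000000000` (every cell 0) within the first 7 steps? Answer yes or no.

step 1: 001000001
step 2: 111100010
step 3: 000010110
step 4: 100110000
step 5: 011001001
step 6: 000111110
step 7: 101000000
step 7 is 101000000, still not uniform 0

no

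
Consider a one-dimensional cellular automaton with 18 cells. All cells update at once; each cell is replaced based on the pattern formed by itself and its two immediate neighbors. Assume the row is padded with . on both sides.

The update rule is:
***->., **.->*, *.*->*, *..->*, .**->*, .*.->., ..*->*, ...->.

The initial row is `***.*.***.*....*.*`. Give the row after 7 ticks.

**..********.*****

tick 1: *.**.**.**.*..*.*.
tick 2: .**********.**.*.*
tick 3: **........*****.*.
tick 4: ***......**...**.*
tick 5: *.**....****.****.
tick 6: .****..**..***..**
tick 7: **..********.*****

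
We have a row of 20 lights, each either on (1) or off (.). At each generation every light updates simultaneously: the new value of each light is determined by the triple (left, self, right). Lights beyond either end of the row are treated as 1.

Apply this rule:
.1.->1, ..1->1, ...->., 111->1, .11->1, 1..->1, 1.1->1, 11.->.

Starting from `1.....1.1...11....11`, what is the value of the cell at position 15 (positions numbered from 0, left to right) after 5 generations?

generation 1: .1...11111.11.1..111
generation 2: 111.11111.11.1111111
generation 3: 11.11111.11.11111111
generation 4: 1.11111.11.111111111
generation 5: .11111.11.1111111111
position 15 holds 1

1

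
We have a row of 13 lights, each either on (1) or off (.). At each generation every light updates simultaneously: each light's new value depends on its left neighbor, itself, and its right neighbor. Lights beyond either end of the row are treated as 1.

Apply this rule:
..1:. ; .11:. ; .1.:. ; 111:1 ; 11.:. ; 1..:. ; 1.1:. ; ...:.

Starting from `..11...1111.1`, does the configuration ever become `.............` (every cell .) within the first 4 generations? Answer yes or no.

........11...
.............
all cells are . at generation 2

yes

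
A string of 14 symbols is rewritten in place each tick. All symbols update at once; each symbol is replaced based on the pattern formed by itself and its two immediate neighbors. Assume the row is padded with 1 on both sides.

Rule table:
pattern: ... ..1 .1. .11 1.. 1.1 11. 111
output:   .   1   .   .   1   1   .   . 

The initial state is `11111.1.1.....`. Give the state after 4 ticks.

1.1.1.1.1.1.1.

.....1.1.1...1
1...1.1.1.1.1.
.1.1.1.1.1.1.1
1.1.1.1.1.1.1.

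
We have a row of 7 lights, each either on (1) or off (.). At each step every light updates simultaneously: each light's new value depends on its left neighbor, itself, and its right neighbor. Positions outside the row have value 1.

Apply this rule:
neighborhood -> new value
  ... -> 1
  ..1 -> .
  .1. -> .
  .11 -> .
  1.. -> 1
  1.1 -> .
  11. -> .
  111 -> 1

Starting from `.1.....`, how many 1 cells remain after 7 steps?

3

..1111.
1..11..
.1...1.
..11...
1...11.
.11....
...111.
count of 1: 3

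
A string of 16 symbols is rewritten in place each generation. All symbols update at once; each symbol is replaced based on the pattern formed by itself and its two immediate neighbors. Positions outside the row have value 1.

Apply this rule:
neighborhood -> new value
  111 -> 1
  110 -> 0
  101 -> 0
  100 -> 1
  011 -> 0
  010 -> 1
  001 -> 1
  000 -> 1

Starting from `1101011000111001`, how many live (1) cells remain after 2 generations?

8

1001000111010110
0111111010010000
count of 1: 8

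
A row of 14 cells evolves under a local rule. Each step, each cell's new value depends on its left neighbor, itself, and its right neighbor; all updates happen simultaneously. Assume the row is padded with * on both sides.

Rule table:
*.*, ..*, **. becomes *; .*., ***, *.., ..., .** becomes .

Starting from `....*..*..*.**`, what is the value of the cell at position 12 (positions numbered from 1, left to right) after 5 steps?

.

...*..*..*.*..
..*..*..*.*..*
.*..*..*.*..*.
*..*..*.*..*.*
*.*..*.*..*.*.
position 12 holds .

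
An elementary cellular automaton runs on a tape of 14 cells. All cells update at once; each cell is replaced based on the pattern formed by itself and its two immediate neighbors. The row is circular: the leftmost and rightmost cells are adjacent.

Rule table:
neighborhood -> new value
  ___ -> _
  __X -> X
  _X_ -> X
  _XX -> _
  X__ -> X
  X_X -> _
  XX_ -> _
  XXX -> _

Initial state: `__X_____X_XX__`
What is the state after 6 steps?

XXXX____X____X

_XXX___XX___X_
X___X_X__X_XXX
_X_XX_XXXX____
XX________X___
__X______XXX_X
XXXX____X____X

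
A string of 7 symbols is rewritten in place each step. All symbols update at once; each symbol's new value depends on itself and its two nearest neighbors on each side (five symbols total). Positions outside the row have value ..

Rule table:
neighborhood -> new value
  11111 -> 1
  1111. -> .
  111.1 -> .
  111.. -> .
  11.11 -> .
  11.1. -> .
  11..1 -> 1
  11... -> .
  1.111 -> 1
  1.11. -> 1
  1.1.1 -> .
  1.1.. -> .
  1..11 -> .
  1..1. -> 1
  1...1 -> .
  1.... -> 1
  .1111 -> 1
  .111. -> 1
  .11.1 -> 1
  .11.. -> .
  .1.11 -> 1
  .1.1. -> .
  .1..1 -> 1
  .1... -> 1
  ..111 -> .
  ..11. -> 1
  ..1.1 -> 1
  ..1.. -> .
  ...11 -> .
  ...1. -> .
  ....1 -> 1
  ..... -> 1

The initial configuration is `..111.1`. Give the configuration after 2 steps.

.11.111

1..1...
.11.111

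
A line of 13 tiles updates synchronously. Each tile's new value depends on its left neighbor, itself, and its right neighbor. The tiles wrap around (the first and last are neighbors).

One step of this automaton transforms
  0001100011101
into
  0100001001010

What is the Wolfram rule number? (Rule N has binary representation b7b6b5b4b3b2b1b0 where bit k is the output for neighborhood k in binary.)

position 9: 111 → 1  (bit 7 = 1)
position 4: 110 → 0  (bit 6 = 0)
position 11: 101 → 1  (bit 5 = 1)
position 0: 100 → 0  (bit 4 = 0)
position 3: 011 → 0  (bit 3 = 0)
position 12: 010 → 0  (bit 2 = 0)
position 2: 001 → 0  (bit 1 = 0)
position 1: 000 → 1  (bit 0 = 1)
bits b7..b0 = 10100001 = 161

161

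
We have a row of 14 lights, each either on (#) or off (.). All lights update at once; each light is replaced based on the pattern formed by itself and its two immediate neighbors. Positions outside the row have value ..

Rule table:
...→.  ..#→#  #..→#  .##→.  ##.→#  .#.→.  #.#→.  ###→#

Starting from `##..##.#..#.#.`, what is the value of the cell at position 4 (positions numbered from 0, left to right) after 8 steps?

.###.#..##...#
#.##..##.##.#.
...###.#..#..#
..#.##..##.##.
.#...###.#..##
#.#.#.##..##.#
.......###.#..
......#.##..#.
position 4 holds .

.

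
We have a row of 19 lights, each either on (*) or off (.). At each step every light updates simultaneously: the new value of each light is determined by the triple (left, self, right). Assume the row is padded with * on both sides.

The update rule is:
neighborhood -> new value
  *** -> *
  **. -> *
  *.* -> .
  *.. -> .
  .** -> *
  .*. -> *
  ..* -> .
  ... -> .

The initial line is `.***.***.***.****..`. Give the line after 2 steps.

.***.***.***.****..  (fixed point — unchanged through step 2)

.***.***.***.****..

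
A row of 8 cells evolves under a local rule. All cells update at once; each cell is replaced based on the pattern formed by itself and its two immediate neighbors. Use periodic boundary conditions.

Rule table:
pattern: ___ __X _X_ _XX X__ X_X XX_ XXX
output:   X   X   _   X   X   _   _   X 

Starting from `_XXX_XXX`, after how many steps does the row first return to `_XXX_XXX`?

4

_XX__XX_
XX_XXX_X
X__XX__X
_XXX_XXX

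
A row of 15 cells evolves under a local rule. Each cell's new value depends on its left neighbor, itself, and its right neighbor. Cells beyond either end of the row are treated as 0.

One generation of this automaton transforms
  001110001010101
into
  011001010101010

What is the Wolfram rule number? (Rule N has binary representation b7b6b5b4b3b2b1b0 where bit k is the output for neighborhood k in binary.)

58

position 3: 111 → 0  (bit 7 = 0)
position 4: 110 → 0  (bit 6 = 0)
position 9: 101 → 1  (bit 5 = 1)
position 5: 100 → 1  (bit 4 = 1)
position 2: 011 → 1  (bit 3 = 1)
position 8: 010 → 0  (bit 2 = 0)
position 1: 001 → 1  (bit 1 = 1)
position 0: 000 → 0  (bit 0 = 0)
bits b7..b0 = 00111010 = 58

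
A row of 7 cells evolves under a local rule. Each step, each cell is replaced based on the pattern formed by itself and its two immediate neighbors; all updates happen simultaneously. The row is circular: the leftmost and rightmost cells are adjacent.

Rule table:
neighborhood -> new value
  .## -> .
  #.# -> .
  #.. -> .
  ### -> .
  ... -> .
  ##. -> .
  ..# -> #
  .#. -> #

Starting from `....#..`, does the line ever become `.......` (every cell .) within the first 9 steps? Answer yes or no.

step 1: ...##..
step 2: ..#....
step 3: .##....
step 4: #......
step 5: #.....#
step 6: .....#.
step 7: ....##.
step 8: ...#...
step 9: ..##...
step 9 is ..##..., still not uniform .

no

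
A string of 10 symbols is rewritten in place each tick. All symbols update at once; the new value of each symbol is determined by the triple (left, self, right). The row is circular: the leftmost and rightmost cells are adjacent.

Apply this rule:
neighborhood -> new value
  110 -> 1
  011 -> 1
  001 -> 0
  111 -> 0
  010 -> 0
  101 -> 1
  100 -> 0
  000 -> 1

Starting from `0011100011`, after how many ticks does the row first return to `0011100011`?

tick 1: 0010101011
tick 2: 0001010111
tick 3: 0100101101
tick 4: 1000011110
tick 5: 0011010011
tick 6: 0011100011

6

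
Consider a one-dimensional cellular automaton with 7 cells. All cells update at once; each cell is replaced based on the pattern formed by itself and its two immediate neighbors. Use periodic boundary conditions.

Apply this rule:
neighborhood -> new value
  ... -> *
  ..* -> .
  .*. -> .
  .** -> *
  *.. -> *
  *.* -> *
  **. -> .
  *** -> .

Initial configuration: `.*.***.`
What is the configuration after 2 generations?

..**..*
*.*.*..

*.*.*..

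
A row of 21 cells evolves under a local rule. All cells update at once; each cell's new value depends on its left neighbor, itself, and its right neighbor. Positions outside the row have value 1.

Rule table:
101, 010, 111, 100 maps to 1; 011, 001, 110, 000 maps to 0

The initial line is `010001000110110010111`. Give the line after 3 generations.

101110011000010010110

111001100001001011011
110100010001101100101
101110011000010010110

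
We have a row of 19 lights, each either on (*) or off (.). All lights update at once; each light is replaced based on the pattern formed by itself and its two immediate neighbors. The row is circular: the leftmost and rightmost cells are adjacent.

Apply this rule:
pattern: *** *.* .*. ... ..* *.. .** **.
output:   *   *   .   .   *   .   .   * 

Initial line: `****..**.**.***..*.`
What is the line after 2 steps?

step 1: .***.*.**.**.**.*.*
step 2: *.***.*.**.**.**.*.

*.***.*.**.**.**.*.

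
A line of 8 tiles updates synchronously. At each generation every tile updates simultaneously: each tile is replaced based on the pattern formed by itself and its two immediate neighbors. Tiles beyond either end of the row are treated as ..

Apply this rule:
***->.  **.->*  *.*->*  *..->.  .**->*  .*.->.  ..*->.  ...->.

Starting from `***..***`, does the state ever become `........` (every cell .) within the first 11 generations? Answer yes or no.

yes

*.*..*.*
.*....*.
........
all cells are . at generation 3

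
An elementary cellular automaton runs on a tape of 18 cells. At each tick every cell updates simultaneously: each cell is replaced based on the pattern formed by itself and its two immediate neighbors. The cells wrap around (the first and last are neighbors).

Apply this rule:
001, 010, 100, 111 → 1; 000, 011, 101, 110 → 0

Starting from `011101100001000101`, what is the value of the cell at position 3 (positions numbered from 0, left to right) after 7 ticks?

tick 1: 001000010011101101
tick 2: 111100111101000001
tick 3: 111011011001100010
tick 4: 010000000110010110
tick 5: 111000001001110001
tick 6: 110100011110101010
tick 7: 000110101100101010
position 3 holds 1

1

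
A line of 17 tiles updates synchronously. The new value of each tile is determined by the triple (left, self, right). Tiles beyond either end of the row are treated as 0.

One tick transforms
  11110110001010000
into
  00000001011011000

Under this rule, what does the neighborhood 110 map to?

At position 3 the neighborhood is 110; the next row has 0 there.

0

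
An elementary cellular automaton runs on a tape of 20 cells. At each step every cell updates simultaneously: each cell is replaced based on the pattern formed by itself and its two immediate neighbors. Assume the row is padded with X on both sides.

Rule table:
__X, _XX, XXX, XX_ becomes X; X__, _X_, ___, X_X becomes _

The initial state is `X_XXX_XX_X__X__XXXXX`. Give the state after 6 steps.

X_XXX_XX_XXXXXXXXXXX

X_XXX_XX___X__XXXXXX
X_XXX_XX__X__XXXXXXX
X_XXX_XX_X__XXXXXXXX
X_XXX_XX___XXXXXXXXX
X_XXX_XX__XXXXXXXXXX
X_XXX_XX_XXXXXXXXXXX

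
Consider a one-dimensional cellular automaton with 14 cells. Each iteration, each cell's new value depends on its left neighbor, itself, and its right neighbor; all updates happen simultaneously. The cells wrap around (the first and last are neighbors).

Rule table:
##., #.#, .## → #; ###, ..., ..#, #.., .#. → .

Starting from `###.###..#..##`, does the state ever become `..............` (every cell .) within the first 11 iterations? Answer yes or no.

yes

..###.#.....#.
..#.##........
...###........
...#.#........
....#.........
..............
all cells are . at iteration 6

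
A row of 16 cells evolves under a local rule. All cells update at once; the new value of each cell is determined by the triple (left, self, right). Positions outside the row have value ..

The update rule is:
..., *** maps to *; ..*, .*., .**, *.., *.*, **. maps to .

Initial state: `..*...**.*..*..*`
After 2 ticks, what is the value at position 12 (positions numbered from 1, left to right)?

tick 1: *...*...........
tick 2: ..*...**********
position 12 holds *

*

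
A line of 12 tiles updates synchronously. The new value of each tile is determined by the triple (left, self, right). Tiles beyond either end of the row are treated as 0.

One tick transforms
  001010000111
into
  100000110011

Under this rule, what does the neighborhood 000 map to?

1

At position 0 the neighborhood is 000; the next row has 1 there.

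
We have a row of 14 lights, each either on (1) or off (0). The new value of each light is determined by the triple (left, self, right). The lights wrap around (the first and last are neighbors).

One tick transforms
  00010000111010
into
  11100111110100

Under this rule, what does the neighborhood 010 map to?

At position 3 the neighborhood is 010; the next row has 0 there.

0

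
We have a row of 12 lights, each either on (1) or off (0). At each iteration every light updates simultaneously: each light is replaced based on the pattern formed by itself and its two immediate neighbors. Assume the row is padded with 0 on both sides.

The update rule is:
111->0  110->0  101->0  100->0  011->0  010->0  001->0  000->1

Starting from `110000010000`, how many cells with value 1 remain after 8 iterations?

3

iteration 1: 000111000111
iteration 2: 110000010000  (repeats iteration 0; period 2)
iteration 8: 110000010000
count of 1: 3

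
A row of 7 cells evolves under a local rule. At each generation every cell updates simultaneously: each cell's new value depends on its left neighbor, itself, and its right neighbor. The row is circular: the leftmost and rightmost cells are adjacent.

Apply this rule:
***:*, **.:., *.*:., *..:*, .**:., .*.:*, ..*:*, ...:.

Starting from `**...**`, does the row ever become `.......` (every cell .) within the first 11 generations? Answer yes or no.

generation 1: *.*.*.*
generation 2: ..*.*..
generation 3: .**.**.
generation 4: *.....*
generation 5: .*...*.
generation 6: ***.***
generation 7: **...**  (repeats generation 0; period 7)
generation 11: *.....*
generation 11 is *.....*, still not uniform .

no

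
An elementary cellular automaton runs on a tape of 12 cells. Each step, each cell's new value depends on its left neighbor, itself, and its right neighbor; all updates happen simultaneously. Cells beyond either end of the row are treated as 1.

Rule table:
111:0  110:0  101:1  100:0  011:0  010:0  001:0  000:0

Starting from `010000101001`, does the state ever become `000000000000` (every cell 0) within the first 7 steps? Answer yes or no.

yes

100000010000
000000000000
all cells are 0 at step 2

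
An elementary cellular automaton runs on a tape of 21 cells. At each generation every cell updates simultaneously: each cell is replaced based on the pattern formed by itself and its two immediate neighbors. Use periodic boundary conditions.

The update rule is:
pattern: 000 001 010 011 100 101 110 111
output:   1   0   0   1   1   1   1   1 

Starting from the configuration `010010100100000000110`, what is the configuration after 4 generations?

111001001111111111111

001001010011111110111
100100101011111111111
110010010111111111111
111001001111111111111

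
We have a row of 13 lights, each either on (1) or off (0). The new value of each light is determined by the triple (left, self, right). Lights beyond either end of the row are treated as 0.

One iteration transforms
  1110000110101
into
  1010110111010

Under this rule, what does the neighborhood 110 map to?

At position 2 the neighborhood is 110; the next row has 1 there.

1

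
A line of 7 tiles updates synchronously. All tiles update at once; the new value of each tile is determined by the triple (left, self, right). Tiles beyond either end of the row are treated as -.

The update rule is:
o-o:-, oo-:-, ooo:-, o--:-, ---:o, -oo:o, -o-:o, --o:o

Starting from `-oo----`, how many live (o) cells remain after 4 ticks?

4

tick 1: oo--ooo
tick 2: o--oo--
tick 3: o-oo--o
tick 4: o-o--oo
count of o: 4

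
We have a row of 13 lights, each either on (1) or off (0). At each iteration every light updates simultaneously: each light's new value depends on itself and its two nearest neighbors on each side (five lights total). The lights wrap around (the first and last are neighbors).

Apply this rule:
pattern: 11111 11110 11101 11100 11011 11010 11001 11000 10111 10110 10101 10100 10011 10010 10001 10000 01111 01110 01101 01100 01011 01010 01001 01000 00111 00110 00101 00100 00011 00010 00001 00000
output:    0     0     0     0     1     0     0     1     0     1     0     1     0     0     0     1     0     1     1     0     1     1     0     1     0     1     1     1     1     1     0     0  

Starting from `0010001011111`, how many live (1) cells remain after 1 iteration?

5

0011011100000
count of 1: 5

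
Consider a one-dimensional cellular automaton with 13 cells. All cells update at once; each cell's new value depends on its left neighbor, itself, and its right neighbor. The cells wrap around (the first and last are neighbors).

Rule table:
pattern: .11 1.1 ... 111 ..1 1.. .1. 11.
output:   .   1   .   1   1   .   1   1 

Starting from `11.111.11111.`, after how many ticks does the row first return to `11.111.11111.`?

.11.111.11111
1.11.111.1111
11.11.111.111
111.11.111.11
1111.11.111.1
11111.11.111.
.11111.11.111
1.11111.11.11
11.11111.11.1
111.11111.11.
.111.11111.11
1.111.11111.1
11.111.11111.

13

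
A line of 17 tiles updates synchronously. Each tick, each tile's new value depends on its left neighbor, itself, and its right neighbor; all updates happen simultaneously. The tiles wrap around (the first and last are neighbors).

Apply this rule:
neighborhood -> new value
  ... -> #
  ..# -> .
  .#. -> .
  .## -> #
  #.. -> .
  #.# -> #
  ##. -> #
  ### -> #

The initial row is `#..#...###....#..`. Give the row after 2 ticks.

.....#.###.##....
####..#######.###

####..#######.###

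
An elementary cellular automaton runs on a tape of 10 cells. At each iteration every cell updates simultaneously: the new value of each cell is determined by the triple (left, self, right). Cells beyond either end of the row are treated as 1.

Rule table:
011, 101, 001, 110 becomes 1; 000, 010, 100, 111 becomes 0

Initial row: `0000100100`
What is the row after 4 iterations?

iteration 1: 0001001001
iteration 2: 0010010011
iteration 3: 0100100110
iteration 4: 1001001111

1001001111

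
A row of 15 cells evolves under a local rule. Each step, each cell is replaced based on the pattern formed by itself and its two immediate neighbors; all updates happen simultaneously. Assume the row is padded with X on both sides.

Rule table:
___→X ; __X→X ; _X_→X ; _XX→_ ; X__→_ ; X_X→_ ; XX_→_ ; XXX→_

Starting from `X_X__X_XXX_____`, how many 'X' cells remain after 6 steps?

8

step 1: __X_XX_____XXXX
step 2: _XX____XXXX____
step 3: ____XXX_____XXX
step 4: _XXX____XXXX___
step 5: _____XXX_____XX
step 6: _XXXX____XXXX__
count of X: 8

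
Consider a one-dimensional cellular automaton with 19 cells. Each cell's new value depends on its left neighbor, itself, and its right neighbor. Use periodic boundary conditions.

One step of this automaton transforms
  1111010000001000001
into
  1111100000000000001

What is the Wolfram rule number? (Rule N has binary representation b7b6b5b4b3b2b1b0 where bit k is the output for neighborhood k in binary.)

position 0: 111 → 1  (bit 7 = 1)
position 3: 110 → 1  (bit 6 = 1)
position 4: 101 → 1  (bit 5 = 1)
position 6: 100 → 0  (bit 4 = 0)
position 18: 011 → 1  (bit 3 = 1)
position 5: 010 → 0  (bit 2 = 0)
position 11: 001 → 0  (bit 1 = 0)
position 7: 000 → 0  (bit 0 = 0)
bits b7..b0 = 11101000 = 232

232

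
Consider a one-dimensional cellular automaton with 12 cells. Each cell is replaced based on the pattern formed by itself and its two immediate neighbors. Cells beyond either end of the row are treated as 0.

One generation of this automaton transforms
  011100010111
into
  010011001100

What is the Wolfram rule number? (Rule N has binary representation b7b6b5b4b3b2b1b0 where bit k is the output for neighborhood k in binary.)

57

position 2: 111 → 0  (bit 7 = 0)
position 3: 110 → 0  (bit 6 = 0)
position 8: 101 → 1  (bit 5 = 1)
position 4: 100 → 1  (bit 4 = 1)
position 1: 011 → 1  (bit 3 = 1)
position 7: 010 → 0  (bit 2 = 0)
position 0: 001 → 0  (bit 1 = 0)
position 5: 000 → 1  (bit 0 = 1)
bits b7..b0 = 00111001 = 57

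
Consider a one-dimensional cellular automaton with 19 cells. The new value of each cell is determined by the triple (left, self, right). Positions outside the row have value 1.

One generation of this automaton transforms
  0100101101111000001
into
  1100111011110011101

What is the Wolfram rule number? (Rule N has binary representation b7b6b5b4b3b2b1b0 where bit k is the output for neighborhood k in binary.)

173

position 10: 111 → 1  (bit 7 = 1)
position 7: 110 → 0  (bit 6 = 0)
position 0: 101 → 1  (bit 5 = 1)
position 2: 100 → 0  (bit 4 = 0)
position 6: 011 → 1  (bit 3 = 1)
position 1: 010 → 1  (bit 2 = 1)
position 3: 001 → 0  (bit 1 = 0)
position 14: 000 → 1  (bit 0 = 1)
bits b7..b0 = 10101101 = 173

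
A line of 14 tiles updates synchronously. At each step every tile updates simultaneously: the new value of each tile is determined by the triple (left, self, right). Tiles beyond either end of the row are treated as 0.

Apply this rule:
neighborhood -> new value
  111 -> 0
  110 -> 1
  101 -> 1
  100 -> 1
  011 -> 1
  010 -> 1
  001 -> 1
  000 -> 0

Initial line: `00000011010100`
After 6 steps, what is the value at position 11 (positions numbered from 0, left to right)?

step 1: 00000111111110
step 2: 00001100000011
step 3: 00011110000111
step 4: 00110011001101
step 5: 01111111111111
step 6: 11000000000001
position 11 holds 0

0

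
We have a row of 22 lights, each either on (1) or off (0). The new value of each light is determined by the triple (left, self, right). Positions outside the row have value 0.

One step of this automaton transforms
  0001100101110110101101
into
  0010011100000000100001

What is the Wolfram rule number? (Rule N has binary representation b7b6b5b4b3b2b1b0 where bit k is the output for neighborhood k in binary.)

22

position 10: 111 → 0  (bit 7 = 0)
position 4: 110 → 0  (bit 6 = 0)
position 8: 101 → 0  (bit 5 = 0)
position 5: 100 → 1  (bit 4 = 1)
position 3: 011 → 0  (bit 3 = 0)
position 7: 010 → 1  (bit 2 = 1)
position 2: 001 → 1  (bit 1 = 1)
position 0: 000 → 0  (bit 0 = 0)
bits b7..b0 = 00010110 = 22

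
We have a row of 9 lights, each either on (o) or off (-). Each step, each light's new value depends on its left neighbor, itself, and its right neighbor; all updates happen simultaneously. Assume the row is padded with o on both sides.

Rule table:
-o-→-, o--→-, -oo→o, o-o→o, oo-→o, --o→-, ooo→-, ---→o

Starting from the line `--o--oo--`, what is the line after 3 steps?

oo-oooo--

-----oo--
-ooo-oo--
oo-oooo--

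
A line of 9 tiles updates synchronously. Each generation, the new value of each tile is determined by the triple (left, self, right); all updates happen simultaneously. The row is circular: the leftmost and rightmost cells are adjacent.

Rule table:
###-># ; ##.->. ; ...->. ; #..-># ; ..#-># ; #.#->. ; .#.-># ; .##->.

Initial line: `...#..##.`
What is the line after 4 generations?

.#....#.#

..####..#
##.##.###
#......##
.#....#.#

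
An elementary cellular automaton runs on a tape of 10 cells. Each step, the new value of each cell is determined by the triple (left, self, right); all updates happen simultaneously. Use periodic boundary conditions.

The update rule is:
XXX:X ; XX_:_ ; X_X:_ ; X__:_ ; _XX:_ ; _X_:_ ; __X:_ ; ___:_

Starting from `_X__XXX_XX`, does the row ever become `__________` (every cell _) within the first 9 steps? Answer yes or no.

_____X____
__________
all cells are _ at step 2

yes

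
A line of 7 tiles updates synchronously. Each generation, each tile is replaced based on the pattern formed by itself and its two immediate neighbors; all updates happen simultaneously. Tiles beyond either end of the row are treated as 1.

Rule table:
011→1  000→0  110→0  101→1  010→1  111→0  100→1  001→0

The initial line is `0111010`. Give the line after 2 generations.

generation 1: 1100111
generation 2: 0010100

0010100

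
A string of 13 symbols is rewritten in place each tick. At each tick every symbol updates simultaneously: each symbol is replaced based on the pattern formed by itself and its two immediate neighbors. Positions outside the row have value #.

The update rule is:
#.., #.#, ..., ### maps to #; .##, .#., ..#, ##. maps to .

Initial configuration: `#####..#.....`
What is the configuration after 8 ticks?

tick 1: ####.#..####.
tick 2: ###.#.#..##.#
tick 3: ##.#.#.#...#.
tick 4: #.#.#.#.##..#
tick 5: .#.#.#.#..#..
tick 6: #.#.#.#.#..#.
tick 7: .#.#.#.#.#..#
tick 8: #.#.#.#.#.#..

#.#.#.#.#.#..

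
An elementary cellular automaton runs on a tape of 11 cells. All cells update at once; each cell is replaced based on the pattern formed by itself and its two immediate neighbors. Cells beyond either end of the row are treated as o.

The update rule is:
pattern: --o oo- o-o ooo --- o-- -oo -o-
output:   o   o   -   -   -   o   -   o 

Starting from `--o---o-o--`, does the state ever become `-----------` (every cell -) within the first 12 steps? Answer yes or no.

no

oooo-oo-ooo
---o--o----
o-oooooo--o
o------ooo-
oo----o--o-
-oo--ooooo-
--ooo----o-
oo--oo--oo-
-ooo-ooo-o-
---o---o-o-
o-ooo-oo-o-
o---o--o-o-
step 12 is o---o--o-o-, still not uniform -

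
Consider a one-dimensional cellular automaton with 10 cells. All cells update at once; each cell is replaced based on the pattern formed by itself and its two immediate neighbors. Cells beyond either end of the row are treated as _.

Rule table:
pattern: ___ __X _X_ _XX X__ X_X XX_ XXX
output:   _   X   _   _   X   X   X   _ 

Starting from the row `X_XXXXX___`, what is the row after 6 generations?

X_X_X_XX_X

_X____XX__
X_X__X_XX_
_X_XX_X_XX
X_X_XX_X_X
_X_X_XX_X_
X_X_X_XX_X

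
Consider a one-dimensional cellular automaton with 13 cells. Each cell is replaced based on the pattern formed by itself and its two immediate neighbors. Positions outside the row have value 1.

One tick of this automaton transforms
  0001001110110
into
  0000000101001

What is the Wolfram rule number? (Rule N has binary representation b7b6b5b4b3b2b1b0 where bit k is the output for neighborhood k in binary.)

160

position 7: 111 → 1  (bit 7 = 1)
position 8: 110 → 0  (bit 6 = 0)
position 9: 101 → 1  (bit 5 = 1)
position 0: 100 → 0  (bit 4 = 0)
position 6: 011 → 0  (bit 3 = 0)
position 3: 010 → 0  (bit 2 = 0)
position 2: 001 → 0  (bit 1 = 0)
position 1: 000 → 0  (bit 0 = 0)
bits b7..b0 = 10100000 = 160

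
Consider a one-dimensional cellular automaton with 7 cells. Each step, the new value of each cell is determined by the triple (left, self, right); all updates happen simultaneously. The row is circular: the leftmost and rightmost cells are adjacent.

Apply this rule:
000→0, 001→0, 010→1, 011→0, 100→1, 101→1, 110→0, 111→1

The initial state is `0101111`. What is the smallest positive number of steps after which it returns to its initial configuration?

1110110
0101001
1111101
1111010
0110111
1001010
1101111
1010111
0111011
1010100
1111110
0111101
1011011
0100101
1110111
1101011
1011101
0101010
0111111
1011110
1101101
1010010
1111011
1110101
1101110
0010101
1011111
0101111

28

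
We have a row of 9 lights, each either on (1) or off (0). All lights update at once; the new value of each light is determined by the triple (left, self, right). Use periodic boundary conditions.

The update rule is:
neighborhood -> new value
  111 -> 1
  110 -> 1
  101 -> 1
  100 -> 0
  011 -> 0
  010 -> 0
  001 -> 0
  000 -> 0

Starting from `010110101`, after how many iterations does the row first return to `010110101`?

101011010
010101101
101010110
010101011
101010101
110101010
011010101
101101010
010110101

9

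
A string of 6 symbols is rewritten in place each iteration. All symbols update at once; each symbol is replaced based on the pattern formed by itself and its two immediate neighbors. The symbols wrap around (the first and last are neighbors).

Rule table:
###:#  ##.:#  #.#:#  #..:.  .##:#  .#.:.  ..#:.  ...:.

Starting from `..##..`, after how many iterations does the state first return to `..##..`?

iteration 1: ..##..

1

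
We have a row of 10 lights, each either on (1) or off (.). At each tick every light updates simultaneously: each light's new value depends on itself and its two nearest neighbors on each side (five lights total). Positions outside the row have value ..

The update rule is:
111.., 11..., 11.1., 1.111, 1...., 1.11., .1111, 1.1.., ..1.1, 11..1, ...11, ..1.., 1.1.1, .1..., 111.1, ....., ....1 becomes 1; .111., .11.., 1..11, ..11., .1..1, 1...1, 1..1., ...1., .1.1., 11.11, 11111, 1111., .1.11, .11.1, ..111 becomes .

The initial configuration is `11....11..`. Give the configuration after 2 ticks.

11.1.11...

..1111..11
11.1.11...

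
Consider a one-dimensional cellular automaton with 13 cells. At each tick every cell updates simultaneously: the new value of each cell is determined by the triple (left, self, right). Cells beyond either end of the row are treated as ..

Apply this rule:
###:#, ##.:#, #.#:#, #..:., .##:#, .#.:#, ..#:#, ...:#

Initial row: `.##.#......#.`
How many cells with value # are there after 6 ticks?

tick 1: #####.######.
tick 2: ############.
tick 3: ############.  (fixed point — unchanged through tick 6)
count of #: 12

12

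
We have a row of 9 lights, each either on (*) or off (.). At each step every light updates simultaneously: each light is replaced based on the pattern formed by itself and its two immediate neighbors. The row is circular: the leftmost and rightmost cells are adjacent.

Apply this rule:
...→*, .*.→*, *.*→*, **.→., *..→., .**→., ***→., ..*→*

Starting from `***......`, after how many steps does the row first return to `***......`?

18

....*****
.***.....
*....****
..***....
**....***
...***...
***....**
....***..
****....*
.....***.
*****....
......***
.*****...
*......**
..*****..
**......*
...*****.
***......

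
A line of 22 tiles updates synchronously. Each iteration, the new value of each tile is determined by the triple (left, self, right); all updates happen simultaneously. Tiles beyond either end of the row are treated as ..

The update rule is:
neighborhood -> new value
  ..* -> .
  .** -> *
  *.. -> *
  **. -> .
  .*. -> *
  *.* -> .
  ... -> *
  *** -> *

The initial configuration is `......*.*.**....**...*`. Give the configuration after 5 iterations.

*.*.*.*.*.*.*.*.*.**.*

*****.*.*.*.***.*.**.*
****..*.*.*.**..*.*..*
***.*.*.*.*.*.*.*.**.*
**..*.*.*.*.*.*.*.*..*
*.*.*.*.*.*.*.*.*.**.*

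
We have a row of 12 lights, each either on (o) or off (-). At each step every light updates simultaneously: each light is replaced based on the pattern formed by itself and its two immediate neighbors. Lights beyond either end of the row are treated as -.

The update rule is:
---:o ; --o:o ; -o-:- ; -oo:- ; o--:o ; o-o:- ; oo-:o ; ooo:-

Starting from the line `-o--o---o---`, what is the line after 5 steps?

oo-ooo-ooo-o

o-oo-ooo-ooo
---o---o---o
ooo-ooo-ooo-
--o---o---oo
oo-ooo-ooo-o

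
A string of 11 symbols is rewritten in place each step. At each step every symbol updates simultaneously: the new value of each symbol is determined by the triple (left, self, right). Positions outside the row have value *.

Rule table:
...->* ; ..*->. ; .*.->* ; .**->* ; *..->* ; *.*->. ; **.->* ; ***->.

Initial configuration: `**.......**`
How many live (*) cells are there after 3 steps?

.*******.*.
.*.....*.*.
.*****.*.*.
count of *: 7

7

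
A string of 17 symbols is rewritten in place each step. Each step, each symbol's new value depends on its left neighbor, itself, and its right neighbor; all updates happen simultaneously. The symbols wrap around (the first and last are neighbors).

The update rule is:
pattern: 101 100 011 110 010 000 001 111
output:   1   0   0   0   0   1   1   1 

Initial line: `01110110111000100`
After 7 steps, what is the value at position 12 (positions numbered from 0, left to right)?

1

10101001010011001
01010010100100010
10100101001001100
01001010010010001
10010100100100110
00101001001001001
01010010010010010
position 12 holds 1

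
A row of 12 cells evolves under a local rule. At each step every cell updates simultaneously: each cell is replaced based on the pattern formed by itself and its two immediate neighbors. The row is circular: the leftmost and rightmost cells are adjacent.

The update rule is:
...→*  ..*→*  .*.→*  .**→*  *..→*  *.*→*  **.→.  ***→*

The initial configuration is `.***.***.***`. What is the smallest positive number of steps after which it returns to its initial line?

4

***.***.***.
**.***.***.*
*.***.***.**
.***.***.***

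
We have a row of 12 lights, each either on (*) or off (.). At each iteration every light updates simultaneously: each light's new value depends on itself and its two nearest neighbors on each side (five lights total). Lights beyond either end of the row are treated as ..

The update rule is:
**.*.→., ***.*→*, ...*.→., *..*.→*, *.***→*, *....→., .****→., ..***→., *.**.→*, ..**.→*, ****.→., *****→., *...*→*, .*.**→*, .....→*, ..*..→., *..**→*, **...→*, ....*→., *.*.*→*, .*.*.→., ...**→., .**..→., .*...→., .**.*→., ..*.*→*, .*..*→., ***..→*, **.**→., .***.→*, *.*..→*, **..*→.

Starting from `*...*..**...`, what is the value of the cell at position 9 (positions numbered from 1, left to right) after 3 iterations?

*

..*...**.*.*
....*.*..*.*
**..*.*.**.*
position 9 holds *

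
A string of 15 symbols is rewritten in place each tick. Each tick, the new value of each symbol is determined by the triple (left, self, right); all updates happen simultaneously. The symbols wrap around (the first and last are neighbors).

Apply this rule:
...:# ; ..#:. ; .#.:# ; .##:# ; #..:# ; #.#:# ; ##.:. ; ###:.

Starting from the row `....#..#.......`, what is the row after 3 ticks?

tick 1: ###.##.########
tick 2: ...##.##.......
tick 3: ##.#.##.#######

##.#.##.#######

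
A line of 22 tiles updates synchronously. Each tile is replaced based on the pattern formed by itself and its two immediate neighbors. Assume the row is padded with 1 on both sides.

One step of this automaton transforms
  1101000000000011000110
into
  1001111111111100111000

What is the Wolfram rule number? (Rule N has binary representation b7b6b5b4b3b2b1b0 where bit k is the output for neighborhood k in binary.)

151

position 0: 111 → 1  (bit 7 = 1)
position 1: 110 → 0  (bit 6 = 0)
position 2: 101 → 0  (bit 5 = 0)
position 4: 100 → 1  (bit 4 = 1)
position 14: 011 → 0  (bit 3 = 0)
position 3: 010 → 1  (bit 2 = 1)
position 13: 001 → 1  (bit 1 = 1)
position 5: 000 → 1  (bit 0 = 1)
bits b7..b0 = 10010111 = 151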